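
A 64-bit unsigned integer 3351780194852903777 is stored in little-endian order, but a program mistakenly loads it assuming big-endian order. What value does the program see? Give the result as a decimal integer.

3351780194852903777 in 64-bit hexadecimal is 0x2E83EA5427659B61.
Stored little-endian, the bytes at ascending addresses are 61 9B 65 27 54 EA 83 2E.
Read back as big-endian, the last byte is least significant, giving 0x619B652754EA832E.
0x619B652754EA832E = 7033326462671946542.

7033326462671946542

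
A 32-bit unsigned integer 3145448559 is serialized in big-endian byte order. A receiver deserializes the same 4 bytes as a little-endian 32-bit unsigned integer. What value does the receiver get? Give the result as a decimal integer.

1874623419

3145448559 in 32-bit hexadecimal is 0xBB7BBC6F.
Stored big-endian, the bytes at ascending addresses are BB 7B BC 6F.
Read back as little-endian, the first byte is least significant, giving 0x6FBC7BBB.
0x6FBC7BBB = 1874623419.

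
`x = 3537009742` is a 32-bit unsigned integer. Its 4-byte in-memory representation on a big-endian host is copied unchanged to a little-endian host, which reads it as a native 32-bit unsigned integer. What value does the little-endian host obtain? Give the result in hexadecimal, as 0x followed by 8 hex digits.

3537009742 in 32-bit hexadecimal is 0xD2D27C4E.
Stored big-endian, the bytes at ascending addresses are D2 D2 7C 4E.
Read back as little-endian, the first byte is least significant, giving 0x4E7CD2D2.

0x4E7CD2D2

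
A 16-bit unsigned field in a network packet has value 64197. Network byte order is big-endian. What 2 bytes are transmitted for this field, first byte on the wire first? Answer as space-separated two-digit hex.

FA C5

64197 in hexadecimal, padded to 16 bits, is 0xFAC5.
Split into bytes (most-significant first): FA C5.
Big-endian stores the most-significant byte at the lowest address.
So the memory order matches the most-significant-first order: FA C5.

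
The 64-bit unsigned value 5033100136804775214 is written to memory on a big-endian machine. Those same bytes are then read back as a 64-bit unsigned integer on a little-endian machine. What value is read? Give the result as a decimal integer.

5033100136804775214 in 64-bit hexadecimal is 0x45D929E86D37F52E.
Stored big-endian, the bytes at ascending addresses are 45 D9 29 E8 6D 37 F5 2E.
Read back as little-endian, the first byte is least significant, giving 0x2EF5376DE829D945.
0x2EF5376DE829D945 = 3383671640224815429.

3383671640224815429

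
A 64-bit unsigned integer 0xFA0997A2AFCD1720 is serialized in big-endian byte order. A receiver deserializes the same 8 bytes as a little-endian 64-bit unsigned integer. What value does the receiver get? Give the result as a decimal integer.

Stored big-endian, the bytes at ascending addresses are FA 09 97 A2 AF CD 17 20.
Read back as little-endian, the first byte is least significant, giving 0x2017CDAFA29709FA.
0x2017CDAFA29709FA = 2312543087908817402.

2312543087908817402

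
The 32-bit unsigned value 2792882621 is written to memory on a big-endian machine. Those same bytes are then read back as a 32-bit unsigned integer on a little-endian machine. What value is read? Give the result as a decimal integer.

2792882621 in 32-bit hexadecimal is 0xA67801BD.
Stored big-endian, the bytes at ascending addresses are A6 78 01 BD.
Read back as little-endian, the first byte is least significant, giving 0xBD0178A6.
0xBD0178A6 = 3170990246.

3170990246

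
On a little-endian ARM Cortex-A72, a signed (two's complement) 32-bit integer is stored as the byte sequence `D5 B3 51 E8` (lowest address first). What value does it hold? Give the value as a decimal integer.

-397298731

Little-endian stores the least-significant byte at the lowest address.
Reassemble most-significant byte first: E8 51 B3 D5 → 0xE851B3D5.
Top bit is set, so as a signed 32-bit value this is 0xE851B3D5 − 2^32 = -397298731.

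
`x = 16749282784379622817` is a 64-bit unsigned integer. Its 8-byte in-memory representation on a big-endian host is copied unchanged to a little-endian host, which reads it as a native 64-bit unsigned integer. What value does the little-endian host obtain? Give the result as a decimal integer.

16749282784379622817 in 64-bit hexadecimal is 0xE87167F36D8355A1.
Stored big-endian, the bytes at ascending addresses are E8 71 67 F3 6D 83 55 A1.
Read back as little-endian, the first byte is least significant, giving 0xA155836DF36771E8.
0xA155836DF36771E8 = 11625342521385120232.

11625342521385120232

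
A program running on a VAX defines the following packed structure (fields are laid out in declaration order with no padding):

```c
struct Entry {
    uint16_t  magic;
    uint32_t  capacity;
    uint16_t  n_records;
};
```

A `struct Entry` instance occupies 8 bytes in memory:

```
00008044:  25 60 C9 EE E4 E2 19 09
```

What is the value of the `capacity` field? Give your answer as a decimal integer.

3806654153

`capacity` follows `magic` (2 bytes), so it starts at byte offset 2 and occupies 4 bytes.
Bytes at offsets 2..5: C9 EE E4 E2.
In little-endian order the low byte comes first in memory.
Reassemble most-significant byte first: E2 E4 EE C9 → 0xE2E4EEC9.
0xE2E4EEC9 = 3806654153.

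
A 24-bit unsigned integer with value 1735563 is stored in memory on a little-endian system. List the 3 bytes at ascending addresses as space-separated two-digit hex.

8B 7B 1A

1735563 in hexadecimal, padded to 24 bits, is 0x1A7B8B.
Split into bytes (most-significant first): 1A 7B 8B.
Little-endian: lowest address holds the least-significant byte.
So at ascending addresses the bytes are 8B 7B 1A.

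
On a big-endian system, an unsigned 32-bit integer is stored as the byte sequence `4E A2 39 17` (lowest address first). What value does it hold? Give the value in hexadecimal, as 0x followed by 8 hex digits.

0x4EA23917

Big-endian stores the most-significant byte at the lowest address.
The bytes are already most-significant first: 0x4EA23917.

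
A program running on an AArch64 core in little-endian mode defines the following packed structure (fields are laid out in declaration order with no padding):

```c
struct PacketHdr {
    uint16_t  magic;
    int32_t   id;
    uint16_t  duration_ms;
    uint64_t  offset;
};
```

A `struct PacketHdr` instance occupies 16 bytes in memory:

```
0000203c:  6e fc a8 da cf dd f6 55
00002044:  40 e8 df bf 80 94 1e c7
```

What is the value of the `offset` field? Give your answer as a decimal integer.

`offset` follows `magic` (2 B), `id` (4 B), `duration_ms` (2 B), so it starts at offset 2 + 4 + 2 = 8 and occupies 8 bytes.
Bytes at offsets 8..15: 40 E8 DF BF 80 94 1E C7.
Little-endian: lowest address holds the least-significant byte.
Reassemble most-significant byte first: C7 1E 94 80 BF DF E8 40 → 0xC71E9480BFDFE840.
0xC71E9480BFDFE840 = 14348068743544825920.

14348068743544825920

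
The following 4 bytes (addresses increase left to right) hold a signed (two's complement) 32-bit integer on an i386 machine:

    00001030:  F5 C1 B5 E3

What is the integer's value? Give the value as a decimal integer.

-474627595

Little-endian: lowest address holds the least-significant byte.
Reassemble most-significant byte first: E3 B5 C1 F5 → 0xE3B5C1F5.
Top bit is set, so as a signed 32-bit value this is 0xE3B5C1F5 − 2^32 = -474627595.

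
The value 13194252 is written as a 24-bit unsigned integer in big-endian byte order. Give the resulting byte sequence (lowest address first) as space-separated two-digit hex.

C9 54 0C

13194252 in hexadecimal, padded to 24 bits, is 0xC9540C.
Split into bytes (most-significant first): C9 54 0C.
Big-endian stores the most-significant byte at the lowest address.
So the memory order matches the most-significant-first order: C9 54 0C.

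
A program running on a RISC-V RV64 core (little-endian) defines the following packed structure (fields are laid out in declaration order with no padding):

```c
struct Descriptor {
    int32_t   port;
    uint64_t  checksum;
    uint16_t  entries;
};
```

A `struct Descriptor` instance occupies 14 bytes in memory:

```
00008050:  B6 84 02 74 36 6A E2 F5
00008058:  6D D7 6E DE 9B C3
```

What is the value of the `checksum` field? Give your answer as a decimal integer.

16027984991134837302

`checksum` follows `port` (4 bytes), so it starts at byte offset 4 and occupies 8 bytes.
Bytes at offsets 4..11: 36 6A E2 F5 6D D7 6E DE.
Little-endian stores the least-significant byte at the lowest address.
Reassemble most-significant byte first: DE 6E D7 6D F5 E2 6A 36 → 0xDE6ED76DF5E26A36.
0xDE6ED76DF5E26A36 = 16027984991134837302.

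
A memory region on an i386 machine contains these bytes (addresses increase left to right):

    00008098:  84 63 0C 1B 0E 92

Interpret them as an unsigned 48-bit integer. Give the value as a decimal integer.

In little-endian order the low byte comes first in memory.
Reassemble most-significant byte first: 92 0E 1B 0C 63 84 → 0x920E1B0C6384.
0x920E1B0C6384 = 160589280994180.

160589280994180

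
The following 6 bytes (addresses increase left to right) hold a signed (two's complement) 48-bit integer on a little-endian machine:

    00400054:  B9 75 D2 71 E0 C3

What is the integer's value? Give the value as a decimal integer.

Little-endian stores the least-significant byte at the lowest address.
Reassemble most-significant byte first: C3 E0 71 D2 75 B9 → 0xC3E071D275B9.
Top bit is set, so as a signed 48-bit value this is 0xC3E071D275B9 − 2^48 = -66106227001927.

-66106227001927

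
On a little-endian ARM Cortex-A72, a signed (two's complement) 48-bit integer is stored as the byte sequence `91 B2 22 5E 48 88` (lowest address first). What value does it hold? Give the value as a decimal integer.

Little-endian: lowest address holds the least-significant byte.
Reassemble most-significant byte first: 88 48 5E 22 B2 91 → 0x88485E22B291.
Top bit is set, so as a signed 48-bit value this is 0x88485E22B291 − 2^48 = -131630578355567.

-131630578355567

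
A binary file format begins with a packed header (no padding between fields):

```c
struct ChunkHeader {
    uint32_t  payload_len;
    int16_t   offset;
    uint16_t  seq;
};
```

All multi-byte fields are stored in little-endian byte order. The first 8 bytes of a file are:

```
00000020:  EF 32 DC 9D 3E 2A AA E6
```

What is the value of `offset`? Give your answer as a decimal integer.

`offset` follows `payload_len` (4 bytes), so it starts at byte offset 4 and occupies 2 bytes.
Bytes at offsets 4..5: 3E 2A.
Little-endian: lowest address holds the least-significant byte.
Reassemble most-significant byte first: 2A 3E → 0x2A3E.
0x2A3E = 10814.

10814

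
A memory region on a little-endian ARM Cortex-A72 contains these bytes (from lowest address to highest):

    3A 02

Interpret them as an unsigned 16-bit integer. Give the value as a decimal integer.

Little-endian: lowest address holds the least-significant byte.
Reassemble most-significant byte first: 02 3A → 0x023A.
0x023A = 570.

570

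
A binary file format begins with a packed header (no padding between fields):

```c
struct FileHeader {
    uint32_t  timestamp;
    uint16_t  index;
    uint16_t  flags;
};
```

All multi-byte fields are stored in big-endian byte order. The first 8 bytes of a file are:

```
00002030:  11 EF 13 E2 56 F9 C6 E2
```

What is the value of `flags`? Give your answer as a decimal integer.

50914

`flags` follows `timestamp` (4 B), `index` (2 B), so it starts at offset 4 + 2 = 6 and occupies 2 bytes.
Bytes at offsets 6..7: C6 E2.
Big-endian: lowest address holds the most-significant byte.
The bytes are already most-significant first: 0xC6E2.
0xC6E2 = 50914.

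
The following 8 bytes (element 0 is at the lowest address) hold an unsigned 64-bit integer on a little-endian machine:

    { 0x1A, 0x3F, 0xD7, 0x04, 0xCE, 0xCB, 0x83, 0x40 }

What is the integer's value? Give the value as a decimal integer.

4648783326081400602

Little-endian: lowest address holds the least-significant byte.
Reassemble most-significant byte first: 40 83 CB CE 04 D7 3F 1A → 0x4083CBCE04D73F1A.
0x4083CBCE04D73F1A = 4648783326081400602.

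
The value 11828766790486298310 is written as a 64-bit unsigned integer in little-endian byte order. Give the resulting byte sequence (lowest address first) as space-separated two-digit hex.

11828766790486298310 in hexadecimal, padded to 64 bits, is 0xA42838B975DF8EC6.
Split into bytes (most-significant first): A4 28 38 B9 75 DF 8E C6.
Little-endian: lowest address holds the least-significant byte.
So at ascending addresses the bytes are C6 8E DF 75 B9 38 28 A4.

C6 8E DF 75 B9 38 28 A4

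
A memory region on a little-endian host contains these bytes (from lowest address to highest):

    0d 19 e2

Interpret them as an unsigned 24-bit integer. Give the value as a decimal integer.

Little-endian stores the least-significant byte at the lowest address.
Reassemble most-significant byte first: E2 19 0D → 0xE2190D.
0xE2190D = 14817549.

14817549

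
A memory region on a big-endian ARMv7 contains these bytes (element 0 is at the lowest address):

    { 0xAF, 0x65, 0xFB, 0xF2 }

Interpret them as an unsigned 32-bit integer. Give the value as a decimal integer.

2942696434

In big-endian order the high byte comes first in memory.
The bytes are already most-significant first: 0xAF65FBF2.
0xAF65FBF2 = 2942696434.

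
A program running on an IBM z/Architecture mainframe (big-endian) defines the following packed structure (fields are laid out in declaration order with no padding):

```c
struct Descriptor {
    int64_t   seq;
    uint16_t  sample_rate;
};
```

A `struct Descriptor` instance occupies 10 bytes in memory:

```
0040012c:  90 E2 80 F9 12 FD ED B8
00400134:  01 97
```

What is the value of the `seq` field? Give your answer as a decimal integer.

`seq` is the first field, at byte offset 0, occupying 8 bytes.
Bytes at offsets 0..7: 90 E2 80 F9 12 FD ED B8.
In big-endian order the high byte comes first in memory.
The bytes are already most-significant first: 0x90E280F912FDEDB8.
Top bit is set, so as a signed 64-bit value this is 0x90E280F912FDEDB8 − 2^64 = -8006695380257477192.

-8006695380257477192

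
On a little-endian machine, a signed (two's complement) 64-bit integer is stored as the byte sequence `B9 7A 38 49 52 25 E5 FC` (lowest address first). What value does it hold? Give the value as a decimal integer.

-223731571138987335

In little-endian order the low byte comes first in memory.
Reassemble most-significant byte first: FC E5 25 52 49 38 7A B9 → 0xFCE5255249387AB9.
Top bit is set, so as a signed 64-bit value this is 0xFCE5255249387AB9 − 2^64 = -223731571138987335.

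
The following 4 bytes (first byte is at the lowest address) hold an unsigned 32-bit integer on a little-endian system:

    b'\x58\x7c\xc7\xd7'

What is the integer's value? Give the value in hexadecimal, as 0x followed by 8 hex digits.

In little-endian order the low byte comes first in memory.
Reassemble most-significant byte first: D7 C7 7C 58 → 0xD7C77C58.

0xD7C77C58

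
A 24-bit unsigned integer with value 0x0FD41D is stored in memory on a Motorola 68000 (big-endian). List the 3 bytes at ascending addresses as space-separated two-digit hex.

0F D4 1D

Split into bytes (most-significant first): 0F D4 1D.
Big-endian stores the most-significant byte at the lowest address.
So the memory order matches the most-significant-first order: 0F D4 1D.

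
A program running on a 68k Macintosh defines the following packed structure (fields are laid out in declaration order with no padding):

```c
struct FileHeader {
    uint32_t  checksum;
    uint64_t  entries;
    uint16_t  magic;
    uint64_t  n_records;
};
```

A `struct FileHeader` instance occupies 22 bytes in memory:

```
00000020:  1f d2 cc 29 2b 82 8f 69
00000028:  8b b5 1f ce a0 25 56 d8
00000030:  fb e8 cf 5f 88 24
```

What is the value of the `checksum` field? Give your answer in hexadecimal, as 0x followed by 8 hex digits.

0x1FD2CC29

`checksum` is the first field, at byte offset 0, occupying 4 bytes.
Bytes at offsets 0..3: 1F D2 CC 29.
In big-endian order the high byte comes first in memory.
The bytes are already most-significant first: 0x1FD2CC29.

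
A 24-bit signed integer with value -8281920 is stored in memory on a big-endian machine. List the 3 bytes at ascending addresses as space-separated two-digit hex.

81 A0 C0

Two's complement of -8281920 in 24 bits: 8281920 = 0x7E5F40; invert → 0x81A0BF; add 1 → 0x81A0C0.
Split into bytes (most-significant first): 81 A0 C0.
Big-endian stores the most-significant byte at the lowest address.
So the memory order matches the most-significant-first order: 81 A0 C0.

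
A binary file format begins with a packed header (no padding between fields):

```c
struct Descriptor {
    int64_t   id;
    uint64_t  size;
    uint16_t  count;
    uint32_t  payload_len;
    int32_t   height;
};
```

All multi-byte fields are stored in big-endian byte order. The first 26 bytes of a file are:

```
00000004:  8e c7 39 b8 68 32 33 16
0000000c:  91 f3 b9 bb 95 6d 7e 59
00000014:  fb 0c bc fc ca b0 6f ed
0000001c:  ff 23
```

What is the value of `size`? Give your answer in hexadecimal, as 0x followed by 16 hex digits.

`size` follows `id` (8 bytes), so it starts at byte offset 8 and occupies 8 bytes.
Bytes at offsets 8..15: 91 F3 B9 BB 95 6D 7E 59.
Big-endian stores the most-significant byte at the lowest address.
The bytes are already most-significant first: 0x91F3B9BB956D7E59.

0x91F3B9BB956D7E59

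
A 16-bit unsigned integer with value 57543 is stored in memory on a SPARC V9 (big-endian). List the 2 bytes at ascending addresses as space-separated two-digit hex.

57543 in hexadecimal, padded to 16 bits, is 0xE0C7.
Split into bytes (most-significant first): E0 C7.
In big-endian order the high byte comes first in memory.
So the memory order matches the most-significant-first order: E0 C7.

E0 C7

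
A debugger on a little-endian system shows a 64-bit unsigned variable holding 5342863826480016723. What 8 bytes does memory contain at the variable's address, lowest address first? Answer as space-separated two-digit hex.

5342863826480016723 in hexadecimal, padded to 64 bits, is 0x4A25AA57ACA02D53.
Split into bytes (most-significant first): 4A 25 AA 57 AC A0 2D 53.
In little-endian order the low byte comes first in memory.
So at ascending addresses the bytes are 53 2D A0 AC 57 AA 25 4A.

53 2D A0 AC 57 AA 25 4A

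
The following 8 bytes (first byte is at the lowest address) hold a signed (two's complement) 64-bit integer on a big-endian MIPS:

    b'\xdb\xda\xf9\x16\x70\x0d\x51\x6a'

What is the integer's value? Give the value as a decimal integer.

Big-endian stores the most-significant byte at the lowest address.
The bytes are already most-significant first: 0xDBDAF916700D516A.
Top bit is set, so as a signed 64-bit value this is 0xDBDAF916700D516A − 2^64 = -2604495559715892886.

-2604495559715892886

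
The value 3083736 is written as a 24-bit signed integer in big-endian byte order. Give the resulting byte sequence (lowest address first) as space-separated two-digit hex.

2F 0D D8

3083736 in hexadecimal, padded to 24 bits, is 0x2F0DD8.
Split into bytes (most-significant first): 2F 0D D8.
Big-endian stores the most-significant byte at the lowest address.
So the memory order matches the most-significant-first order: 2F 0D D8.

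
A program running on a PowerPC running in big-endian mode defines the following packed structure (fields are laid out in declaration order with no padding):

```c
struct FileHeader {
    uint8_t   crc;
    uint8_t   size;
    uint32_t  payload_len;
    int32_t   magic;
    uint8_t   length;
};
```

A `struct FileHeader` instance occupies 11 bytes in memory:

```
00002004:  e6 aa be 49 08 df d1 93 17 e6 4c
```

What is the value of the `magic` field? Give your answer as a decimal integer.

`magic` follows `crc` (1 B), `size` (1 B), `payload_len` (4 B), so it starts at offset 1 + 1 + 4 = 6 and occupies 4 bytes.
Bytes at offsets 6..9: D1 93 17 E6.
Big-endian: lowest address holds the most-significant byte.
The bytes are already most-significant first: 0xD19317E6.
Top bit is set, so as a signed 32-bit value this is 0xD19317E6 − 2^32 = -778889242.

-778889242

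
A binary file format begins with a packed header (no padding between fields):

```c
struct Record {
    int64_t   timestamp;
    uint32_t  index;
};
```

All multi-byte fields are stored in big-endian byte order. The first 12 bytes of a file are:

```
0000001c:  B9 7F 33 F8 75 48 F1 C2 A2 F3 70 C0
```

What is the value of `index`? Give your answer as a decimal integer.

`index` follows `timestamp` (8 bytes), so it starts at byte offset 8 and occupies 4 bytes.
Bytes at offsets 8..11: A2 F3 70 C0.
In big-endian order the high byte comes first in memory.
The bytes are already most-significant first: 0xA2F370C0.
0xA2F370C0 = 2733863104.

2733863104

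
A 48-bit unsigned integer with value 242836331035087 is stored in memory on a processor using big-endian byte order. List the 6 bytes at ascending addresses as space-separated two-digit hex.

DC DB BD 3F F9 CF

242836331035087 in hexadecimal, padded to 48 bits, is 0xDCDBBD3FF9CF.
Split into bytes (most-significant first): DC DB BD 3F F9 CF.
Big-endian stores the most-significant byte at the lowest address.
So the memory order matches the most-significant-first order: DC DB BD 3F F9 CF.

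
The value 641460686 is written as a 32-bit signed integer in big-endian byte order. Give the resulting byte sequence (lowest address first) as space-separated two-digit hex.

641460686 in hexadecimal, padded to 32 bits, is 0x263BE9CE.
Split into bytes (most-significant first): 26 3B E9 CE.
In big-endian order the high byte comes first in memory.
So the memory order matches the most-significant-first order: 26 3B E9 CE.

26 3B E9 CE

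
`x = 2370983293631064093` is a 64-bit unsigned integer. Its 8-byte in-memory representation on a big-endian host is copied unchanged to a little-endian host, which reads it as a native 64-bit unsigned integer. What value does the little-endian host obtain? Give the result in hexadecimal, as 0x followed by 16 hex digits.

2370983293631064093 in 64-bit hexadecimal is 0x20E76CBE5943E81D.
Stored big-endian, the bytes at ascending addresses are 20 E7 6C BE 59 43 E8 1D.
Read back as little-endian, the first byte is least significant, giving 0x1DE84359BE6CE720.

0x1DE84359BE6CE720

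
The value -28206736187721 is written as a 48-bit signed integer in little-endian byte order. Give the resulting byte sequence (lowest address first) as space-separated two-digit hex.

Two's complement of -28206736187721 in 48 bits: 28206736187721 = 0x19A7647DA149; invert → 0xE6589B825EB6; add 1 → 0xE6589B825EB7.
Split into bytes (most-significant first): E6 58 9B 82 5E B7.
In little-endian order the low byte comes first in memory.
So at ascending addresses the bytes are B7 5E 82 9B 58 E6.

B7 5E 82 9B 58 E6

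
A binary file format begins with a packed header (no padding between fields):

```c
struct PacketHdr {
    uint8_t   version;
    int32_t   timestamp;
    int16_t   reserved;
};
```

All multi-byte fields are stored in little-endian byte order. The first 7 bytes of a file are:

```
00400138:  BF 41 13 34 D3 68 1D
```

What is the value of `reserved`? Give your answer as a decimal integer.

`reserved` follows `version` (1 B), `timestamp` (4 B), so it starts at offset 1 + 4 = 5 and occupies 2 bytes.
Bytes at offsets 5..6: 68 1D.
Little-endian: lowest address holds the least-significant byte.
Reassemble most-significant byte first: 1D 68 → 0x1D68.
0x1D68 = 7528.

7528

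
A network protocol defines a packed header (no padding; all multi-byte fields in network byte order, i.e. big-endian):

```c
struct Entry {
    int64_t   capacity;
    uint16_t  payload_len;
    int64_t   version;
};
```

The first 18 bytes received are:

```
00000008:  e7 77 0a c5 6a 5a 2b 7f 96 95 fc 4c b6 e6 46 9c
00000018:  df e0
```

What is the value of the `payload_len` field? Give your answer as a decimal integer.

`payload_len` follows `capacity` (8 bytes), so it starts at byte offset 8 and occupies 2 bytes.
Bytes at offsets 8..9: 96 95.
Big-endian stores the most-significant byte at the lowest address.
The bytes are already most-significant first: 0x9695.
0x9695 = 38549.

38549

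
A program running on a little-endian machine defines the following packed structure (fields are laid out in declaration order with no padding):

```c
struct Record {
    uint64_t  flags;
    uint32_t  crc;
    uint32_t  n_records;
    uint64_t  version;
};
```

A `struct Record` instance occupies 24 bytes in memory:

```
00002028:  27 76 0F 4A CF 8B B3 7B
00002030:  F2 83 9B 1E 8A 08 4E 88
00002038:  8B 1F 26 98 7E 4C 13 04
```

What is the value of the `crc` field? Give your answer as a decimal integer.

`crc` follows `flags` (8 bytes), so it starts at byte offset 8 and occupies 4 bytes.
Bytes at offsets 8..11: F2 83 9B 1E.
In little-endian order the low byte comes first in memory.
Reassemble most-significant byte first: 1E 9B 83 F2 → 0x1E9B83F2.
0x1E9B83F2 = 513508338.

513508338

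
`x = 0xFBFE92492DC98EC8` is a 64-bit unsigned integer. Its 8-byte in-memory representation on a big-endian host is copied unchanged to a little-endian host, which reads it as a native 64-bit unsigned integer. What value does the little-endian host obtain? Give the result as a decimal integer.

Stored big-endian, the bytes at ascending addresses are FB FE 92 49 2D C9 8E C8.
Read back as little-endian, the first byte is least significant, giving 0xC88EC92D4992FEFB.
0xC88EC92D4992FEFB = 14451709450623581947.

14451709450623581947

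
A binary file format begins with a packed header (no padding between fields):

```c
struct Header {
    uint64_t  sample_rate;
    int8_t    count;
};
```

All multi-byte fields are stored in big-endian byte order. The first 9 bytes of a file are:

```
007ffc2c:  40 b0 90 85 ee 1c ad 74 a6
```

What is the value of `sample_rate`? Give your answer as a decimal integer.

4661384519228370292

`sample_rate` is the first field, at byte offset 0, occupying 8 bytes.
Bytes at offsets 0..7: 40 B0 90 85 EE 1C AD 74.
In big-endian order the high byte comes first in memory.
The bytes are already most-significant first: 0x40B09085EE1CAD74.
0x40B09085EE1CAD74 = 4661384519228370292.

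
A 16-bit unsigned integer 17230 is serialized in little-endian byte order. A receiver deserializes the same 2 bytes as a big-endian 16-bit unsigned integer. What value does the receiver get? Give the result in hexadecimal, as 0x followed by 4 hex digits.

17230 in 16-bit hexadecimal is 0x434E.
Stored little-endian, the bytes at ascending addresses are 4E 43.
Read back as big-endian, the last byte is least significant, giving 0x4E43.

0x4E43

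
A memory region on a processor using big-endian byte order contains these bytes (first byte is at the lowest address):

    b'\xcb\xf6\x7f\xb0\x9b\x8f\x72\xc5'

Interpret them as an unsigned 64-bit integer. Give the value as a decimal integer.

In big-endian order the high byte comes first in memory.
The bytes are already most-significant first: 0xCBF67FB09B8F72C5.
0xCBF67FB09B8F72C5 = 14697074830471033541.

14697074830471033541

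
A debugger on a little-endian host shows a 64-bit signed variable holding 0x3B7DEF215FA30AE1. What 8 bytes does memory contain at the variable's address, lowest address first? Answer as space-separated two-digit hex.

Split into bytes (most-significant first): 3B 7D EF 21 5F A3 0A E1.
Little-endian stores the least-significant byte at the lowest address.
So at ascending addresses the bytes are E1 0A A3 5F 21 EF 7D 3B.

E1 0A A3 5F 21 EF 7D 3B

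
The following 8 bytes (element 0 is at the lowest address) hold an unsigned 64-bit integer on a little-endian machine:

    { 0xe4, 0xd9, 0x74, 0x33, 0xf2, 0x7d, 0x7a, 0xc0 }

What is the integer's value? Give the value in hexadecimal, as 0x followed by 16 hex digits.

0xC07A7DF23374D9E4

Little-endian: lowest address holds the least-significant byte.
Reassemble most-significant byte first: C0 7A 7D F2 33 74 D9 E4 → 0xC07A7DF23374D9E4.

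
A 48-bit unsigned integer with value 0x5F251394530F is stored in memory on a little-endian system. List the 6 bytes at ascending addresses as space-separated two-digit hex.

0F 53 94 13 25 5F

Split into bytes (most-significant first): 5F 25 13 94 53 0F.
Little-endian stores the least-significant byte at the lowest address.
So at ascending addresses the bytes are 0F 53 94 13 25 5F.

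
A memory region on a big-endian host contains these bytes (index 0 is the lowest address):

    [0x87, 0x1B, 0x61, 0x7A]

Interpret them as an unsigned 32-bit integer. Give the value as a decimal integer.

Big-endian: lowest address holds the most-significant byte.
The bytes are already most-significant first: 0x871B617A.
0x871B617A = 2266718586.

2266718586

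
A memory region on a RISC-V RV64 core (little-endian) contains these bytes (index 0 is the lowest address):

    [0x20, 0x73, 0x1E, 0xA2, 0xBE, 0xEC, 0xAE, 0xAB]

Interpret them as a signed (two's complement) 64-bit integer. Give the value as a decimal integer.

In little-endian order the low byte comes first in memory.
Reassemble most-significant byte first: AB AE EC BE A2 1E 73 20 → 0xABAEECBEA21E7320.
Top bit is set, so as a signed 64-bit value this is 0xABAEECBEA21E7320 − 2^64 = -6075658543768374496.

-6075658543768374496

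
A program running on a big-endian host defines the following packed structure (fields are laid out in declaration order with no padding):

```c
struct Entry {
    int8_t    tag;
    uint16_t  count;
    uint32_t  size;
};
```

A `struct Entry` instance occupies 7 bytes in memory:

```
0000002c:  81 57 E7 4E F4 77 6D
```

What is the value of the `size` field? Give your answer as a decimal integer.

1324644205

`size` follows `tag` (1 B), `count` (2 B), so it starts at offset 1 + 2 = 3 and occupies 4 bytes.
Bytes at offsets 3..6: 4E F4 77 6D.
Big-endian: lowest address holds the most-significant byte.
The bytes are already most-significant first: 0x4EF4776D.
0x4EF4776D = 1324644205.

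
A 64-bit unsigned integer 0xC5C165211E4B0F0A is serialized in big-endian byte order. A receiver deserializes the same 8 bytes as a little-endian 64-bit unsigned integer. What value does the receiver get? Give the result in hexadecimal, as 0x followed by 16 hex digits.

0x0A0F4B1E2165C1C5

Stored big-endian, the bytes at ascending addresses are C5 C1 65 21 1E 4B 0F 0A.
Read back as little-endian, the first byte is least significant, giving 0x0A0F4B1E2165C1C5.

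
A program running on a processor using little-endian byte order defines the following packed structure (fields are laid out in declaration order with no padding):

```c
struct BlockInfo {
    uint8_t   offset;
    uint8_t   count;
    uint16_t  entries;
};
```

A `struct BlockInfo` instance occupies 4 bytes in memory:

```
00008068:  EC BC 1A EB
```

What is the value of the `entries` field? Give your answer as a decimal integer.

`entries` follows `offset` (1 B), `count` (1 B), so it starts at offset 1 + 1 = 2 and occupies 2 bytes.
Bytes at offsets 2..3: 1A EB.
In little-endian order the low byte comes first in memory.
Reassemble most-significant byte first: EB 1A → 0xEB1A.
0xEB1A = 60186.

60186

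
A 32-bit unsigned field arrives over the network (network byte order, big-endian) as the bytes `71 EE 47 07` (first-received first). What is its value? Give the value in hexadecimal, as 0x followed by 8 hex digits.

Big-endian stores the most-significant byte at the lowest address.
The bytes are already most-significant first: 0x71EE4707.

0x71EE4707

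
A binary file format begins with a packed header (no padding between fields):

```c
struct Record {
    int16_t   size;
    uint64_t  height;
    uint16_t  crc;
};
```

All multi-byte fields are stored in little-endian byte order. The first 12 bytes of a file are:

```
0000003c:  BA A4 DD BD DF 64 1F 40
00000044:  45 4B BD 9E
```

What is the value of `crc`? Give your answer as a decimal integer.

40637

`crc` follows `size` (2 B), `height` (8 B), so it starts at offset 2 + 8 = 10 and occupies 2 bytes.
Bytes at offsets 10..11: BD 9E.
Little-endian stores the least-significant byte at the lowest address.
Reassemble most-significant byte first: 9E BD → 0x9EBD.
0x9EBD = 40637.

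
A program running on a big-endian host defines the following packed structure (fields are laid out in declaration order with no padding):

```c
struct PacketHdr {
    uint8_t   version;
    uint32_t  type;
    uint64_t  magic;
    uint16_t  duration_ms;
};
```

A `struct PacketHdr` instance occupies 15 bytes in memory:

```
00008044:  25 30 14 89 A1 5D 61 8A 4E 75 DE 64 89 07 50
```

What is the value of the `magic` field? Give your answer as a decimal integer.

`magic` follows `version` (1 B), `type` (4 B), so it starts at offset 1 + 4 = 5 and occupies 8 bytes.
Bytes at offsets 5..12: 5D 61 8A 4E 75 DE 64 89.
In big-endian order the high byte comes first in memory.
The bytes are already most-significant first: 0x5D618A4E75DE6489.
0x5D618A4E75DE6489 = 6728811387857822857.

6728811387857822857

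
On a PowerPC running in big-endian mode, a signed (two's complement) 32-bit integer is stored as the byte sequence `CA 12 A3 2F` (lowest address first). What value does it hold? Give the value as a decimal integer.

In big-endian order the high byte comes first in memory.
The bytes are already most-significant first: 0xCA12A32F.
Top bit is set, so as a signed 32-bit value this is 0xCA12A32F − 2^32 = -904748241.

-904748241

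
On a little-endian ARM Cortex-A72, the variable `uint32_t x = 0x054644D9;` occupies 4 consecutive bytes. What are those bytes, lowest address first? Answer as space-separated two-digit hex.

D9 44 46 05

Split into bytes (most-significant first): 05 46 44 D9.
In little-endian order the low byte comes first in memory.
So at ascending addresses the bytes are D9 44 46 05.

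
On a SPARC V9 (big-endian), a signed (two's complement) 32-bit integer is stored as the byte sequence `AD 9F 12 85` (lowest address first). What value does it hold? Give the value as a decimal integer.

In big-endian order the high byte comes first in memory.
The bytes are already most-significant first: 0xAD9F1285.
Top bit is set, so as a signed 32-bit value this is 0xAD9F1285 − 2^32 = -1382083963.

-1382083963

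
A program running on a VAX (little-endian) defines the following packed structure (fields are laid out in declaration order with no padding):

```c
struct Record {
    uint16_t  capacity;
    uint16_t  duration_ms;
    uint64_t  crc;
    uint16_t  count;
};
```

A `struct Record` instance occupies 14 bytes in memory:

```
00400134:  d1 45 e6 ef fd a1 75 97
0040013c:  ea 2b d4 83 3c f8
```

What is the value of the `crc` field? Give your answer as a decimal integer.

9499265800594629117

`crc` follows `capacity` (2 B), `duration_ms` (2 B), so it starts at offset 2 + 2 = 4 and occupies 8 bytes.
Bytes at offsets 4..11: FD A1 75 97 EA 2B D4 83.
Little-endian: lowest address holds the least-significant byte.
Reassemble most-significant byte first: 83 D4 2B EA 97 75 A1 FD → 0x83D42BEA9775A1FD.
0x83D42BEA9775A1FD = 9499265800594629117.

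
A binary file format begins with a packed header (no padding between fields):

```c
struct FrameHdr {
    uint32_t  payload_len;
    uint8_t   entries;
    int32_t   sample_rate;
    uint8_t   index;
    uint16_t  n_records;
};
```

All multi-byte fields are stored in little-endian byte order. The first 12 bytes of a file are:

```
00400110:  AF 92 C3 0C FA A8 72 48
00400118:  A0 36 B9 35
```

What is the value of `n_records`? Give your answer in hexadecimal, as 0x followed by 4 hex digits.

`n_records` follows `payload_len` (4 B), `entries` (1 B), `sample_rate` (4 B), `index` (1 B), so it starts at offset 4 + 1 + 4 + 1 = 10 and occupies 2 bytes.
Bytes at offsets 10..11: B9 35.
Little-endian stores the least-significant byte at the lowest address.
Reassemble most-significant byte first: 35 B9 → 0x35B9.

0x35B9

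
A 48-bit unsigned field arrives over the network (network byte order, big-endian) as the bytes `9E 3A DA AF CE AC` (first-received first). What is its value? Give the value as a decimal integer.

In big-endian order the high byte comes first in memory.
The bytes are already most-significant first: 0x9E3ADAAFCEAC.
0x9E3ADAAFCEAC = 173975614246572.

173975614246572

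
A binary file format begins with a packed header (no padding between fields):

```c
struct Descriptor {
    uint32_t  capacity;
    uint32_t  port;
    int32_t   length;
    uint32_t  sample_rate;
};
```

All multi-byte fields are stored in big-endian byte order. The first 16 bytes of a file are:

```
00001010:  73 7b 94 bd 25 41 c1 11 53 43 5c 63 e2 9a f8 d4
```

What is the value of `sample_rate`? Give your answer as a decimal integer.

`sample_rate` follows `capacity` (4 B), `port` (4 B), `length` (4 B), so it starts at offset 4 + 4 + 4 = 12 and occupies 4 bytes.
Bytes at offsets 12..15: E2 9A F8 D4.
In big-endian order the high byte comes first in memory.
The bytes are already most-significant first: 0xE29AF8D4.
0xE29AF8D4 = 3801807060.

3801807060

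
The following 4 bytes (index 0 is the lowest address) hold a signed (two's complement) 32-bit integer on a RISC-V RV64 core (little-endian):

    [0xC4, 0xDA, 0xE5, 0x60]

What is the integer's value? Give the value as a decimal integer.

1625676484

Little-endian: lowest address holds the least-significant byte.
Reassemble most-significant byte first: 60 E5 DA C4 → 0x60E5DAC4.
0x60E5DAC4 = 1625676484.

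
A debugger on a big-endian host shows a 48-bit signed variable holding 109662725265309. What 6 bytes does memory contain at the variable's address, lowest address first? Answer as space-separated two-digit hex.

63 BC D7 C8 D7 9D

109662725265309 in hexadecimal, padded to 48 bits, is 0x63BCD7C8D79D.
Split into bytes (most-significant first): 63 BC D7 C8 D7 9D.
In big-endian order the high byte comes first in memory.
So the memory order matches the most-significant-first order: 63 BC D7 C8 D7 9D.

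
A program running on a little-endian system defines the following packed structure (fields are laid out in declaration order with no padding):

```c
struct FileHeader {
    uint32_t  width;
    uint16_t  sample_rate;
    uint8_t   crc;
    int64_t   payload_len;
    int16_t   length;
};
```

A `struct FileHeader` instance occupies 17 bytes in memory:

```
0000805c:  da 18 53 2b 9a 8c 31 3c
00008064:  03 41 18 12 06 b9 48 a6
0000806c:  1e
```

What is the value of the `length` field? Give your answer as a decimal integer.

7846

`length` follows `width` (4 B), `sample_rate` (2 B), `crc` (1 B), `payload_len` (8 B), so it starts at offset 4 + 2 + 1 + 8 = 15 and occupies 2 bytes.
Bytes at offsets 15..16: A6 1E.
Little-endian: lowest address holds the least-significant byte.
Reassemble most-significant byte first: 1E A6 → 0x1EA6.
0x1EA6 = 7846.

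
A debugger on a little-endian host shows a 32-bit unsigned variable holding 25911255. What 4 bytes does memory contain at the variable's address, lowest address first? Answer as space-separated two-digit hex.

D7 5F 8B 01

25911255 in hexadecimal, padded to 32 bits, is 0x018B5FD7.
Split into bytes (most-significant first): 01 8B 5F D7.
Little-endian: lowest address holds the least-significant byte.
So at ascending addresses the bytes are D7 5F 8B 01.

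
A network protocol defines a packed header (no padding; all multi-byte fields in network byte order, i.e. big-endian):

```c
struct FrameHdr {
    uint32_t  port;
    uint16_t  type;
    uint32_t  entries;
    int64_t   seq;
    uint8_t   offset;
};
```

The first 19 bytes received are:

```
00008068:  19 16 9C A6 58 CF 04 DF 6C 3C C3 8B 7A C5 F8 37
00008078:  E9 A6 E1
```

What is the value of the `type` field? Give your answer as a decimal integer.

22735

`type` follows `port` (4 bytes), so it starts at byte offset 4 and occupies 2 bytes.
Bytes at offsets 4..5: 58 CF.
In big-endian order the high byte comes first in memory.
The bytes are already most-significant first: 0x58CF.
0x58CF = 22735.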